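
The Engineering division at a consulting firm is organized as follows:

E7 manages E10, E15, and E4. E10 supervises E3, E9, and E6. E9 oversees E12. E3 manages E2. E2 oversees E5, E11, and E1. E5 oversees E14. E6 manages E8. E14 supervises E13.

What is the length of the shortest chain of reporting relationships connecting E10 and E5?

3

E5 is in E10's organization: the chain from E5 up to E10 is E5 → E2 → E3 → E10, which is 3 links.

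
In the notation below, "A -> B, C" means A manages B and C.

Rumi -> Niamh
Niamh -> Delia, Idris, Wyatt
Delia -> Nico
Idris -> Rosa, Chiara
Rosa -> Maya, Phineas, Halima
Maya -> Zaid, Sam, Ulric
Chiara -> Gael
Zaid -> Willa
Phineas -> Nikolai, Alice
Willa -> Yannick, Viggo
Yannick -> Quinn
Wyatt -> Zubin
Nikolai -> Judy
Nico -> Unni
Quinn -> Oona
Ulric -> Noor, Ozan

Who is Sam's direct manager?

Sam reports directly to Maya.

Maya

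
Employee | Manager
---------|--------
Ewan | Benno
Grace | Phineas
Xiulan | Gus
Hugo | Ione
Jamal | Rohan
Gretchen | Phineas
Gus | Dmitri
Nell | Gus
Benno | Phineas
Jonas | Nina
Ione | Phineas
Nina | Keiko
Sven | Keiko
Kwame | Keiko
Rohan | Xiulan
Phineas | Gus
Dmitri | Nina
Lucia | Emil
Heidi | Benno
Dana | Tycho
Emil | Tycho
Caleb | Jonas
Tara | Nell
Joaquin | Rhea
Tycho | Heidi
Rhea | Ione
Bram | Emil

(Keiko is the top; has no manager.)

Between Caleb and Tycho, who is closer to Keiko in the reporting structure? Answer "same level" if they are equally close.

Caleb is 3 levels below Keiko; Tycho is 7. Caleb is higher.

Caleb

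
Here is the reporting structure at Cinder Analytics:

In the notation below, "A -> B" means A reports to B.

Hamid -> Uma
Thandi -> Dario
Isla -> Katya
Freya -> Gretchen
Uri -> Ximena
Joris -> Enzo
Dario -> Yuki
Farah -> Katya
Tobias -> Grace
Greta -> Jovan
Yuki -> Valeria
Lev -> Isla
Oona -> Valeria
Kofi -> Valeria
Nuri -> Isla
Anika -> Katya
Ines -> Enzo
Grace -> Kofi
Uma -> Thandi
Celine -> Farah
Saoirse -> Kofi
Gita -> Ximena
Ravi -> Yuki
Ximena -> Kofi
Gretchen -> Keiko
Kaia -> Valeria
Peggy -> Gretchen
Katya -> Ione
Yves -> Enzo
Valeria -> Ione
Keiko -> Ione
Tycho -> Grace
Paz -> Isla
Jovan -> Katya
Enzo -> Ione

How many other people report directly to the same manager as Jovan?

3

Jovan reports to Katya. Katya's other direct reports are Isla, Farah, Anika — 3 peers.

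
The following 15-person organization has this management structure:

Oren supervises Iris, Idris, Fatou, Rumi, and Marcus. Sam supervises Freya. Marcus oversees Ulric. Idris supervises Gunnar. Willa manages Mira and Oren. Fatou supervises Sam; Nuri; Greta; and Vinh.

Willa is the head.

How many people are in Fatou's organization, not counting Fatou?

Fatou directly manages Sam, Nuri, Greta, Vinh. Under Sam: Freya (1). Nuri has no reports. Greta has no reports. Vinh has no reports. So Fatou's organization is 4 direct reports plus everyone under them: 2 + 1 + 1 + 1 = 5.

5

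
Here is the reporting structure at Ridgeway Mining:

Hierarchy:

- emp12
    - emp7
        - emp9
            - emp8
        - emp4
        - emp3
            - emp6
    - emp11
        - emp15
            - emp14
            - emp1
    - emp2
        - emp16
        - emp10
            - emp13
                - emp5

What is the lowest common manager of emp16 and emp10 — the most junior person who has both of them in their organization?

emp2

emp16's chain of managers is emp2, emp12. emp10's chain of managers is emp2, emp12. The first manager that appears in both chains is emp2.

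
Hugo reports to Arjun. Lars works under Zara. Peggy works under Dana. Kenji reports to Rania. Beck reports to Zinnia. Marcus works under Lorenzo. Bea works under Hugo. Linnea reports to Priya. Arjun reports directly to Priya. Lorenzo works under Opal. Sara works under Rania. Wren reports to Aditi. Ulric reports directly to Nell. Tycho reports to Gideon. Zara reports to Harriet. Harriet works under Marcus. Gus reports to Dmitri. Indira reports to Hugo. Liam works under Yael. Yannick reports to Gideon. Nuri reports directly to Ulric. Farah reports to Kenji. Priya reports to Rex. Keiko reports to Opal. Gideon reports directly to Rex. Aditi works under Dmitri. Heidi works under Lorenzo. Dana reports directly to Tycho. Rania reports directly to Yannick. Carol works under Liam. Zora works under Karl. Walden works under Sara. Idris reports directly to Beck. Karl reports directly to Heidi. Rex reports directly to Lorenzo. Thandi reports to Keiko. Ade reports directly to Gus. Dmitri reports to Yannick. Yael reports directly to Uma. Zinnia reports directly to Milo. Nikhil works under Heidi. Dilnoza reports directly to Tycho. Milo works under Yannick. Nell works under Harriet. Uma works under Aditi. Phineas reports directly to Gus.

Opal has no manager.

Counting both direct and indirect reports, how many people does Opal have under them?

Opal directly manages Lorenzo, Keiko. Under Lorenzo: Rex, Priya, Linnea, Arjun, Hugo, Bea, Indira, Gideon, Yannick, Rania, Sara, Walden, Kenji, Farah, Dmitri, Gus, Phineas, Ade, Aditi, Uma, Yael, Liam, Carol, Wren, Milo, Zinnia, Beck, Idris, Tycho, Dana, Peggy, Dilnoza, Marcus, Harriet, Nell, Ulric, Nuri, Zara, Lars, Heidi, Nikhil, Karl, Zora (43). Under Keiko: Thandi (1). So Opal's organization is 2 direct reports plus everyone under them: 44 + 2 = 46.

46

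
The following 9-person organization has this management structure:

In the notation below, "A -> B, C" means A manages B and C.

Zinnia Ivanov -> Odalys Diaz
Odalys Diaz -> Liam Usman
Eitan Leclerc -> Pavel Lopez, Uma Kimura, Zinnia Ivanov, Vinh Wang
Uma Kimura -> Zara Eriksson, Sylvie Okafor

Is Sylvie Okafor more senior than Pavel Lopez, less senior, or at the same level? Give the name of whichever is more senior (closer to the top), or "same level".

Sylvie Okafor is 2 levels below Eitan Leclerc; Pavel Lopez is 1. Pavel Lopez is higher.

Pavel Lopez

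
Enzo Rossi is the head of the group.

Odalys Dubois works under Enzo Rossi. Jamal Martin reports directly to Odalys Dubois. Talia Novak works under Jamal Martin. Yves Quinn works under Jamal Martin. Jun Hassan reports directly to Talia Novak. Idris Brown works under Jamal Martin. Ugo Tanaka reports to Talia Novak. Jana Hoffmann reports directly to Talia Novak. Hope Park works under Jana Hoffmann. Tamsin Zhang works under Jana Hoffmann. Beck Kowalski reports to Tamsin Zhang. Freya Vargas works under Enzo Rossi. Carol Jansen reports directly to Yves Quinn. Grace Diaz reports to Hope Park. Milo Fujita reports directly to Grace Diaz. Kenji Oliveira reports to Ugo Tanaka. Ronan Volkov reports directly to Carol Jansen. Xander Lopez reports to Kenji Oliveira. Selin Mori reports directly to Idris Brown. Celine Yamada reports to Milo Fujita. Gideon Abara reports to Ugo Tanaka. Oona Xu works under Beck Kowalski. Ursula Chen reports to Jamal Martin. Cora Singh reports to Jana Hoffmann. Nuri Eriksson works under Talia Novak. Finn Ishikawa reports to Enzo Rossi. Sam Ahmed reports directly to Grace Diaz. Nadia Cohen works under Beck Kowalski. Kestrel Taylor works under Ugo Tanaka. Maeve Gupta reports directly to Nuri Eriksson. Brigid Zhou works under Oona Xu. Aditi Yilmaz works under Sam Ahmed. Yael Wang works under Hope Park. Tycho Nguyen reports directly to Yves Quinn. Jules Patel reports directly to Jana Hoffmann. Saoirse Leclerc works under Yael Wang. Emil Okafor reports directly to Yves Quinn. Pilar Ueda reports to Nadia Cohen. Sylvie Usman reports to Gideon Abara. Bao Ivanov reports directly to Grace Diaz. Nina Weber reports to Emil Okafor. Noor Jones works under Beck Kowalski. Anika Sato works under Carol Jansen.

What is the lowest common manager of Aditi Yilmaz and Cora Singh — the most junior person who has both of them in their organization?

Aditi Yilmaz's chain of managers is Sam Ahmed, Grace Diaz, Hope Park, Jana Hoffmann, Talia Novak, Jamal Martin, Odalys Dubois, Enzo Rossi. Cora Singh's chain of managers is Jana Hoffmann, Talia Novak, Jamal Martin, Odalys Dubois, Enzo Rossi. The first manager that appears in both chains is Jana Hoffmann.

Jana Hoffmann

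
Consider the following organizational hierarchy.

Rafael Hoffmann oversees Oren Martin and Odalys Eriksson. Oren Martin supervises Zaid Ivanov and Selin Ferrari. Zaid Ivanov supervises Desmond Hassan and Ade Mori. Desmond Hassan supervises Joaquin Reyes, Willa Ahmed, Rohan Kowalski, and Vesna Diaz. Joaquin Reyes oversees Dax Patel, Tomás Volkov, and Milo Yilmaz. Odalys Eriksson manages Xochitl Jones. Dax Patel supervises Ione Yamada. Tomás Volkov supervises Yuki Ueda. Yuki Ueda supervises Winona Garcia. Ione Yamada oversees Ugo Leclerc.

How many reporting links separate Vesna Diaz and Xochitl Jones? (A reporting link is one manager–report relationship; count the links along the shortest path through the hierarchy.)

6

Vesna Diaz is 4 levels below Rafael Hoffmann, and Xochitl Jones is 2 levels below Rafael Hoffmann (their lowest common manager). The shortest path runs up from Vesna Diaz to Rafael Hoffmann and back down to Xochitl Jones: 4 + 2 = 6 links.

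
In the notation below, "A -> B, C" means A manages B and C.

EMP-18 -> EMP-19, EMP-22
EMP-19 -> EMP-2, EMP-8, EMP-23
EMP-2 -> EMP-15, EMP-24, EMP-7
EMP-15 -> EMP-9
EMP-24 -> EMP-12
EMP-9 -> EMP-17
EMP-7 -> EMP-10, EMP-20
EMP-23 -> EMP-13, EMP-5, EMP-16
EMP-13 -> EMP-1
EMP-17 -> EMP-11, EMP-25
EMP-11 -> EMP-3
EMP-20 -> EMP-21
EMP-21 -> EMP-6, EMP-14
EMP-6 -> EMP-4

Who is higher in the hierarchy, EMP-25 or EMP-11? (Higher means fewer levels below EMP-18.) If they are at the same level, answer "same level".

Both EMP-25 and EMP-11 are 6 levels below EMP-18.

same level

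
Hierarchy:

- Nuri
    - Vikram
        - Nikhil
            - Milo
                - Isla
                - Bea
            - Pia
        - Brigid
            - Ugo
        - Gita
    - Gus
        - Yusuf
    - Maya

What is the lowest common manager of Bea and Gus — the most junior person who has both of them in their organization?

Nuri

Bea's chain of managers is Milo, Nikhil, Vikram, Nuri. Gus's chain of managers is Nuri. The first manager that appears in both chains is Nuri.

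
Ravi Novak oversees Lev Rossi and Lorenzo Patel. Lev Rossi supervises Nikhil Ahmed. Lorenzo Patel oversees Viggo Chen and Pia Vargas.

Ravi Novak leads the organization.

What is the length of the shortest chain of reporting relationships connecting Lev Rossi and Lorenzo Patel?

2

Lev Rossi is 1 level below Ravi Novak, and Lorenzo Patel is 1 level below Ravi Novak (their lowest common manager). The shortest path runs up from Lev Rossi to Ravi Novak and back down to Lorenzo Patel: 1 + 1 = 2 links.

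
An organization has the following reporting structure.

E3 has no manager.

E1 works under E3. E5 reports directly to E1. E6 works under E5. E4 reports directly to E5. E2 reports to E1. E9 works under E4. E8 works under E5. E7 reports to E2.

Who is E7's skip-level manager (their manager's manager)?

E1

E7 reports to E2, and E2 reports to E1. So E7's skip-level manager is E1.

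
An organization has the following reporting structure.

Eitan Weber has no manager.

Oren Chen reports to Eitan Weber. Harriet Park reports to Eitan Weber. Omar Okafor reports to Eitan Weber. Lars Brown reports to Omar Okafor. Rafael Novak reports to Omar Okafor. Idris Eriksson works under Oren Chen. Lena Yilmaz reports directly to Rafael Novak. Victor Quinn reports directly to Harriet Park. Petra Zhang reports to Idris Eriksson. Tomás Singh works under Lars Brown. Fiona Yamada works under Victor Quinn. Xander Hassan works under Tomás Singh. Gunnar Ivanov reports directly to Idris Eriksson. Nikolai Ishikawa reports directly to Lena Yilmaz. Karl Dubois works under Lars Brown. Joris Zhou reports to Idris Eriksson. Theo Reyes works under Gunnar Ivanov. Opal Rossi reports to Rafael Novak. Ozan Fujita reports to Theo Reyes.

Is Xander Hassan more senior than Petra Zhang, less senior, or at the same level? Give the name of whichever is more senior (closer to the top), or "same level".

Xander Hassan is 4 levels below Eitan Weber; Petra Zhang is 3. Petra Zhang is higher.

Petra Zhang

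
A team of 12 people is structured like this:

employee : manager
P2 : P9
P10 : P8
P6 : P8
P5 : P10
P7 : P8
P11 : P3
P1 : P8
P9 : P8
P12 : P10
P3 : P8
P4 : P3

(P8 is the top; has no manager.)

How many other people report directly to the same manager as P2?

0

P2 reports to P9, and P9 has no other direct reports. P2 has 0 peers.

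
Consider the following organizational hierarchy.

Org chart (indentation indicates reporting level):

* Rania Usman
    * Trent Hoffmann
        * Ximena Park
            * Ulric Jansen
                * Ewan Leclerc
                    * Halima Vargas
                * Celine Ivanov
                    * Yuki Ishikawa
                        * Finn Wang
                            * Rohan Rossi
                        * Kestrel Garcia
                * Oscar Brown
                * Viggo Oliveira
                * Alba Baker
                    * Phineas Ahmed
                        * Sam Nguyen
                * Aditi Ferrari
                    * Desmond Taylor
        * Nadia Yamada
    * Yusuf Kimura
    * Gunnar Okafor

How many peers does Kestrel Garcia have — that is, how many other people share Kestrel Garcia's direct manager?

1

Kestrel Garcia reports to Yuki Ishikawa. Yuki Ishikawa's other direct reports are Finn Wang — 1 peer.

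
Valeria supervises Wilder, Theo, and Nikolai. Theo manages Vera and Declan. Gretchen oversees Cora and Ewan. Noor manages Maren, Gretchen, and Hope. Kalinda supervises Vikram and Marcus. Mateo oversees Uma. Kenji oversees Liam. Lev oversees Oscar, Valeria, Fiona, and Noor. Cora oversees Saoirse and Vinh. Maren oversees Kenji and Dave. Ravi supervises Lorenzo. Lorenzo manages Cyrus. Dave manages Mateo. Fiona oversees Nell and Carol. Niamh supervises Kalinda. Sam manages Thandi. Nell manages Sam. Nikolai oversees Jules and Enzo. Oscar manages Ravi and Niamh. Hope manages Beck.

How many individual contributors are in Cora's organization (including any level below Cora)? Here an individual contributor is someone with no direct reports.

The people in Cora's organization with no one reporting to them are Vinh, Saoirse. That is 2.

2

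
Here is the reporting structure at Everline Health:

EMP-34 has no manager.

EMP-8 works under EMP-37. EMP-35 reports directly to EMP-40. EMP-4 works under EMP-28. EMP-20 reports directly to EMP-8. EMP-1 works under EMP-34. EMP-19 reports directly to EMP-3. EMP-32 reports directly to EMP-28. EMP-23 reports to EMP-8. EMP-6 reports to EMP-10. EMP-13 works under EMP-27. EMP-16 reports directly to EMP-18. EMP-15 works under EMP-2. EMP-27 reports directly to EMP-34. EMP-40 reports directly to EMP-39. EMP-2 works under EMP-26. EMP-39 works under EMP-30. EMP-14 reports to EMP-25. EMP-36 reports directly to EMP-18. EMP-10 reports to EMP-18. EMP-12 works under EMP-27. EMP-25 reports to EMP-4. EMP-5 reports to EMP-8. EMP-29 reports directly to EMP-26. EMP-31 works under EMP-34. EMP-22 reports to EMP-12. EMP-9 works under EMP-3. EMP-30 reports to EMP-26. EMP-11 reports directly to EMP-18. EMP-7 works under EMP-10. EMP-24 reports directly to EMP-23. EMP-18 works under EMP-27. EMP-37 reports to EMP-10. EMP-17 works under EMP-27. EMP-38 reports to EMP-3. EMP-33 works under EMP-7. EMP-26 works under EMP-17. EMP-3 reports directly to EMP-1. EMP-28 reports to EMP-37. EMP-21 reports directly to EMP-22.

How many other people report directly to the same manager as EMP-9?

2

EMP-9 reports to EMP-3. EMP-3's other direct reports are EMP-38, EMP-19 — 2 peers.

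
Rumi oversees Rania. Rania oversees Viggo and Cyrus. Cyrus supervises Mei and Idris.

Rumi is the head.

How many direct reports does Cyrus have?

2

Cyrus directly manages Mei, Idris. That is 2 direct reports.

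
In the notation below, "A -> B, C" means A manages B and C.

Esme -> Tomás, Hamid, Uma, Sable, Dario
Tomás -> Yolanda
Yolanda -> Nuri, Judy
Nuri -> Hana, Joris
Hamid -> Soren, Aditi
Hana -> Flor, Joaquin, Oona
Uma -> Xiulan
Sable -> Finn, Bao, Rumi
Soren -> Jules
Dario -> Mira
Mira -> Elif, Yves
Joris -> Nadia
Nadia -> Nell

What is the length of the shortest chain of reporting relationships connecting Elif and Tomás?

Elif is 3 levels below Esme, and Tomás is 1 level below Esme (their lowest common manager). The shortest path runs up from Elif to Esme and back down to Tomás: 3 + 1 = 4 links.

4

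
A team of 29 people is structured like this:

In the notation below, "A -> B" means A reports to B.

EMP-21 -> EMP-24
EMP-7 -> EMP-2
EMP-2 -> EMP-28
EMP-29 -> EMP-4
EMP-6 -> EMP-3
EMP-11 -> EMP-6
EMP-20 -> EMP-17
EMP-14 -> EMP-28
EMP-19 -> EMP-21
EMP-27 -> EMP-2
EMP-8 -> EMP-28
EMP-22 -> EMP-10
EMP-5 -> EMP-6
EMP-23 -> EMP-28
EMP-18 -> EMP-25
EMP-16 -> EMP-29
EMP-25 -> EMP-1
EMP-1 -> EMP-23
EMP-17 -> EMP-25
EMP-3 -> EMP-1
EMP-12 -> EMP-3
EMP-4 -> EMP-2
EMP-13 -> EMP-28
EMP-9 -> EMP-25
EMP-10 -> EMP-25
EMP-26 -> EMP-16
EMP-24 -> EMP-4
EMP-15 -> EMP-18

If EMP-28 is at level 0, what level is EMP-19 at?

Chain from EMP-19 up to EMP-28: EMP-19 → EMP-21 → EMP-24 → EMP-4 → EMP-2 → EMP-28. That is 5 steps up, so EMP-19 is 5 levels below EMP-28.

5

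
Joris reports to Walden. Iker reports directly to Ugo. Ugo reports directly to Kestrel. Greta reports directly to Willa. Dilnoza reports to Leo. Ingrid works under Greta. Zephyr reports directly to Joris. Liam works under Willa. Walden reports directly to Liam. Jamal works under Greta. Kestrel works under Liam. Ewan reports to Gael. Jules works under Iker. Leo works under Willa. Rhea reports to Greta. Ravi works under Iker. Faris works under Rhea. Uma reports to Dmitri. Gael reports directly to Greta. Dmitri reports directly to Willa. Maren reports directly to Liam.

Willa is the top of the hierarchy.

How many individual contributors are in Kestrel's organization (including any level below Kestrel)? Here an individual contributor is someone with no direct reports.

2

The people in Kestrel's organization with no one reporting to them are Jules, Ravi. That is 2.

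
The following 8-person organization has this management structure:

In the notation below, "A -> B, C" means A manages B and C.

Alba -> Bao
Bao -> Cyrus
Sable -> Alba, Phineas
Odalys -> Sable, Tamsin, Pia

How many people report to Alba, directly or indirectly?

Alba directly manages Bao. Under Bao: Cyrus (1). That's 2 in total.

2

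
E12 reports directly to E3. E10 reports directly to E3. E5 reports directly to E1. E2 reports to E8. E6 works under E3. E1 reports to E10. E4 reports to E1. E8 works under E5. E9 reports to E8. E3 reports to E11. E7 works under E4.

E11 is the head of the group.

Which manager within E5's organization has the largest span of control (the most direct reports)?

Direct-report counts within E5's organization: E5 has 1; E8 has 2. The largest is 2, held by E8.

E8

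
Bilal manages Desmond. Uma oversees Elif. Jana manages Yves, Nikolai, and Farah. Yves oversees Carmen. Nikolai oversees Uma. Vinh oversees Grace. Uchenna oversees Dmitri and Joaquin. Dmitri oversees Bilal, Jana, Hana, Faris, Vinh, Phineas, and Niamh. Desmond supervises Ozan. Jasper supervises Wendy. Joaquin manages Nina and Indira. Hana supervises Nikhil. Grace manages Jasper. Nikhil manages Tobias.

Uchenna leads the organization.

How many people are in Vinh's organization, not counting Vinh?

Vinh directly manages Grace. Under Grace: Jasper, Wendy (2). That's 3 in total.

3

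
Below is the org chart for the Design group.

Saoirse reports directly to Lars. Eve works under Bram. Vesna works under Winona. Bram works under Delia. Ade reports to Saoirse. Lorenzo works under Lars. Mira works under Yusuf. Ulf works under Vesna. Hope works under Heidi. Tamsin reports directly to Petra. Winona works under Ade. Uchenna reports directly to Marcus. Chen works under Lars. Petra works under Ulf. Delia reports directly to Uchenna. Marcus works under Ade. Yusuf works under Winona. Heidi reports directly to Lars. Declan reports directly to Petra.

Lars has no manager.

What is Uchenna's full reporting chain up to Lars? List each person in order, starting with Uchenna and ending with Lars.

Uchenna -> Marcus -> Ade -> Saoirse -> Lars

Uchenna reports to Marcus. Marcus reports to Ade. Ade reports to Saoirse. Saoirse reports to Lars. Lars is at the top.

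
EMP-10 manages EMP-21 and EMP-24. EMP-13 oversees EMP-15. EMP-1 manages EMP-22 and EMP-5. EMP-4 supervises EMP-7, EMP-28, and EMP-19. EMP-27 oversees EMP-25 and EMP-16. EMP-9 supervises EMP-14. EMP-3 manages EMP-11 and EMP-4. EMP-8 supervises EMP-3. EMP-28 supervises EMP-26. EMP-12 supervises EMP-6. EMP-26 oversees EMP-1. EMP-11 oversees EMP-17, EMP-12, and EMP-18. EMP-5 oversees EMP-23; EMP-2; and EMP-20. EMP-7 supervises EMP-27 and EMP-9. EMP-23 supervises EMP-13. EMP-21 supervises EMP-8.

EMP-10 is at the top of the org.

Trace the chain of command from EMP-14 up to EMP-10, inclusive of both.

EMP-14 -> EMP-9 -> EMP-7 -> EMP-4 -> EMP-3 -> EMP-8 -> EMP-21 -> EMP-10

EMP-14 reports to EMP-9. EMP-9 reports to EMP-7. EMP-7 reports to EMP-4. EMP-4 reports to EMP-3. EMP-3 reports to EMP-8. EMP-8 reports to EMP-21. EMP-21 reports to EMP-10. EMP-10 is at the top.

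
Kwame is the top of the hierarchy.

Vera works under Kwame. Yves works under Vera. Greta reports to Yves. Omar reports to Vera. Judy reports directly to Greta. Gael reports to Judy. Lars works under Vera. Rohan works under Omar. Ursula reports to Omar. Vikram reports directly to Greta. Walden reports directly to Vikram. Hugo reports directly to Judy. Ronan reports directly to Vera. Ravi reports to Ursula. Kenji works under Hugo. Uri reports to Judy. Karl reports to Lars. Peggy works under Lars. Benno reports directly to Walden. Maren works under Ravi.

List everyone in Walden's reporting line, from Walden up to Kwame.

Walden reports to Vikram. Vikram reports to Greta. Greta reports to Yves. Yves reports to Vera. Vera reports to Kwame. Kwame is at the top.

Walden -> Vikram -> Greta -> Yves -> Vera -> Kwame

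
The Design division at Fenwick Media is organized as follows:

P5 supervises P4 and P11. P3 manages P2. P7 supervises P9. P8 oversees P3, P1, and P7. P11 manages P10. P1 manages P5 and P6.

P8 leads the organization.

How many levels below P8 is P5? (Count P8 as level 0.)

2

Chain from P5 up to P8: P5 → P1 → P8. That is 2 steps up, so P5 is 2 levels below P8.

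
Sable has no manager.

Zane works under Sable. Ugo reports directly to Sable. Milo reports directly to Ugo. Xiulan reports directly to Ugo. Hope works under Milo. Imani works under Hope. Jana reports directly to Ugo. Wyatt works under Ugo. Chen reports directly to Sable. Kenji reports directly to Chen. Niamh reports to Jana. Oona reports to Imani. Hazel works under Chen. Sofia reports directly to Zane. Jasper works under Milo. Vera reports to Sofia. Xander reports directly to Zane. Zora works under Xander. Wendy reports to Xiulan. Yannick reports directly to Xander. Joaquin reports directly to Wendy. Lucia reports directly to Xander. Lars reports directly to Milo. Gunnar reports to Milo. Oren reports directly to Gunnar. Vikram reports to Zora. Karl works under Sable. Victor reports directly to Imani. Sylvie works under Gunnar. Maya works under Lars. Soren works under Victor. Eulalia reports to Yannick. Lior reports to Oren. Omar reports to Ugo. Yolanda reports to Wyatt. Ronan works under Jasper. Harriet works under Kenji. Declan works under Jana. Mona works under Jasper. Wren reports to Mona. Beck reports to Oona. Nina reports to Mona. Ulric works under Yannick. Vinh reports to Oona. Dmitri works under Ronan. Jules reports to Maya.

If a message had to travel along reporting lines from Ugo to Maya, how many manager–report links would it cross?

Maya is in Ugo's organization: the chain from Maya up to Ugo is Maya → Lars → Milo → Ugo, which is 3 links.

3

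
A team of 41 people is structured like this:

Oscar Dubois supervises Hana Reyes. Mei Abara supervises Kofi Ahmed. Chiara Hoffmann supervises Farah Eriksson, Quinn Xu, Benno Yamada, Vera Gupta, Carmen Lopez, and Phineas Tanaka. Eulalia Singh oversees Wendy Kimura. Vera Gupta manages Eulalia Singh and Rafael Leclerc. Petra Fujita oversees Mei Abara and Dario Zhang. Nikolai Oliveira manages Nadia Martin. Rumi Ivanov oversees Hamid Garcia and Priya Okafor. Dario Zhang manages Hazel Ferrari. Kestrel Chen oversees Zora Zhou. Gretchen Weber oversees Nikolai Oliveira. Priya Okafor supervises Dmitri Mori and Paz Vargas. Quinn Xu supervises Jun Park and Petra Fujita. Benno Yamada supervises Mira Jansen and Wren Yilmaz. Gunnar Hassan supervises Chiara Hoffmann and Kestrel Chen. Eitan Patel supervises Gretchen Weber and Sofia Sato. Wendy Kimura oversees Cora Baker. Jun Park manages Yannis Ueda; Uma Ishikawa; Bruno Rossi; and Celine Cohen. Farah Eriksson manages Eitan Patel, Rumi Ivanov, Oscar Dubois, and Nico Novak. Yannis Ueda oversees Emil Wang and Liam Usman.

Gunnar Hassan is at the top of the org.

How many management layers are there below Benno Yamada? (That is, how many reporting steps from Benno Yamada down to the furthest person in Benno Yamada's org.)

The longest chain under Benno Yamada runs Benno Yamada → Wren Yilmaz, which is 1 level below Benno Yamada.

1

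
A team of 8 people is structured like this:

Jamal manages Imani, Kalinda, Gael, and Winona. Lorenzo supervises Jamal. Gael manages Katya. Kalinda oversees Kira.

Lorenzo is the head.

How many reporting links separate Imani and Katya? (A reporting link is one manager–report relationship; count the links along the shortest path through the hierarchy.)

Imani is 1 level below Jamal, and Katya is 2 levels below Jamal (their lowest common manager). The shortest path runs up from Imani to Jamal and back down to Katya: 1 + 2 = 3 links.

3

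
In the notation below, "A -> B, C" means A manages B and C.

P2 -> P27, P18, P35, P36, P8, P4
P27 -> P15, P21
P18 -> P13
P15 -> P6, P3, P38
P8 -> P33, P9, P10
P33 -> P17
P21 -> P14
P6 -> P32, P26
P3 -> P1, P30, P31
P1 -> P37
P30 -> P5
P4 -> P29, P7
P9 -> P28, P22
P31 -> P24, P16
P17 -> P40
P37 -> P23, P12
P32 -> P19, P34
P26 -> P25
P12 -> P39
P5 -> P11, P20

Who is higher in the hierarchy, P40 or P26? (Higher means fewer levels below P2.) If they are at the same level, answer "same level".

Both P40 and P26 are 4 levels below P2.

same level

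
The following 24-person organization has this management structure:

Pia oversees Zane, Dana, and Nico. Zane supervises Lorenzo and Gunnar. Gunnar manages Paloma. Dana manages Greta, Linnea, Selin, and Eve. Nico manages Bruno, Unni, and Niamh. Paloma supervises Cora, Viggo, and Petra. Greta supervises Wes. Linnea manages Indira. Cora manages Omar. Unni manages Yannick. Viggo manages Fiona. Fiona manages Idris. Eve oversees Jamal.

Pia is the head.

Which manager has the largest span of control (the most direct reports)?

Direct-report counts: Pia has 3; Nico has 3; Unni has 1; Dana has 4; Eve has 1; Linnea has 1; Greta has 1; Zane has 2; Gunnar has 1; Paloma has 3; Viggo has 1; Fiona has 1; Cora has 1. The largest is 4, held by Dana.

Dana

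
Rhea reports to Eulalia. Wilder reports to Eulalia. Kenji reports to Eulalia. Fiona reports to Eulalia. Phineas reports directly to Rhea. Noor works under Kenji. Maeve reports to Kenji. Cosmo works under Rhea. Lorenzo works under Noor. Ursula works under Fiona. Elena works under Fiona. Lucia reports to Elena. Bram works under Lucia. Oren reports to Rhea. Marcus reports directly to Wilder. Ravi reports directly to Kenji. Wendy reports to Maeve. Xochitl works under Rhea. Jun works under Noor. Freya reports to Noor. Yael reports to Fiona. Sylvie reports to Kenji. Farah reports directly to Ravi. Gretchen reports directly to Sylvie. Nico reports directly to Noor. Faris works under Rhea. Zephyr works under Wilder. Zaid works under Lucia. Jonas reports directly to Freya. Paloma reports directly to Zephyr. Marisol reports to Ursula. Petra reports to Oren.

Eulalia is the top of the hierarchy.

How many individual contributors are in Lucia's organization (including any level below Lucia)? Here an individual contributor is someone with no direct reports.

The people in Lucia's organization with no one reporting to them are Zaid, Bram. That is 2.

2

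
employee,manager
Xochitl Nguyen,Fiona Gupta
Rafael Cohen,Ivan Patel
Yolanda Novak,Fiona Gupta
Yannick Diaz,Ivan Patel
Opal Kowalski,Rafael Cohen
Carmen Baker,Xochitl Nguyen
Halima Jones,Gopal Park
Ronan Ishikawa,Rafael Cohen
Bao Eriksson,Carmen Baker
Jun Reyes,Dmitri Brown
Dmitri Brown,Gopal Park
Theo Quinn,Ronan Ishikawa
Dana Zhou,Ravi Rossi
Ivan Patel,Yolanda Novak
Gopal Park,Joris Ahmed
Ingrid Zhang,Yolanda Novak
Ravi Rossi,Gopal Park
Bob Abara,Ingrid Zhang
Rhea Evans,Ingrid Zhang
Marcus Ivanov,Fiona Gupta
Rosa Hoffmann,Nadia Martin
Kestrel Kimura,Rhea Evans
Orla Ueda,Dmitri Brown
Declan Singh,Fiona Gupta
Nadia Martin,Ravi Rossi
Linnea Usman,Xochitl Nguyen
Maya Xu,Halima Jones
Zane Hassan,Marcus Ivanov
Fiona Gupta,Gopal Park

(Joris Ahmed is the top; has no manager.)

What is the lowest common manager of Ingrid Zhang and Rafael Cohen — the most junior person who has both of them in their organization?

Ingrid Zhang's chain of managers is Yolanda Novak, Fiona Gupta, Gopal Park, Joris Ahmed. Rafael Cohen's chain of managers is Ivan Patel, Yolanda Novak, Fiona Gupta, Gopal Park, Joris Ahmed. The first manager that appears in both chains is Yolanda Novak.

Yolanda Novak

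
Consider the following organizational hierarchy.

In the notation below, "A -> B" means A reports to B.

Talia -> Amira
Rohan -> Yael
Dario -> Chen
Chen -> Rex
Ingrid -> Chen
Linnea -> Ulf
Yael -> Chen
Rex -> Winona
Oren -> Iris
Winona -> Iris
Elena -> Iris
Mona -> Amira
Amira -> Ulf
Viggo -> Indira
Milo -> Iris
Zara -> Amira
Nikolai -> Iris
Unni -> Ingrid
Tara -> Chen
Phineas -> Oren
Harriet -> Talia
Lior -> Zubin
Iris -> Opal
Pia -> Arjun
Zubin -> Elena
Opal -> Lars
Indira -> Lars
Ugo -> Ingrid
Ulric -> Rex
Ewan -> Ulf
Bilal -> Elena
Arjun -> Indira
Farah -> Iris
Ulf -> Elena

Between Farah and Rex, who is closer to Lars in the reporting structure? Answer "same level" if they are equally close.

Farah is 3 levels below Lars; Rex is 4. Farah is higher.

Farah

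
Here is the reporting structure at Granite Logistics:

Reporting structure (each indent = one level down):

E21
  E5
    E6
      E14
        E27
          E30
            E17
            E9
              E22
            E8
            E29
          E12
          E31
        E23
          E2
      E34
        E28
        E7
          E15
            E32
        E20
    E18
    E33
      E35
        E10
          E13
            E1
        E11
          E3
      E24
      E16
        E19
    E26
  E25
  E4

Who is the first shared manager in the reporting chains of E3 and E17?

E3's chain of managers is E11, E35, E33, E5, E21. E17's chain of managers is E30, E27, E14, E6, E5, E21. The first manager that appears in both chains is E5.

E5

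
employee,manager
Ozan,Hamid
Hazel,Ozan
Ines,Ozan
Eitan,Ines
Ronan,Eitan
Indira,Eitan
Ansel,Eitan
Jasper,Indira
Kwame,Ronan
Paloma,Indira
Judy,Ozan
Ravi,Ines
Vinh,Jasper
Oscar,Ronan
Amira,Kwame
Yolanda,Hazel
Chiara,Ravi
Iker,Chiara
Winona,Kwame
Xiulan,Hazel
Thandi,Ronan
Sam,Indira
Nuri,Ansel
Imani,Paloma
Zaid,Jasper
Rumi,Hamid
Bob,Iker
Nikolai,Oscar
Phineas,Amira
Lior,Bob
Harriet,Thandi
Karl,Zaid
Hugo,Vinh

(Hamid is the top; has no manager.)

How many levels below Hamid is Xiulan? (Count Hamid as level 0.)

Chain from Xiulan up to Hamid: Xiulan → Hazel → Ozan → Hamid. That is 3 steps up, so Xiulan is 3 levels below Hamid.

3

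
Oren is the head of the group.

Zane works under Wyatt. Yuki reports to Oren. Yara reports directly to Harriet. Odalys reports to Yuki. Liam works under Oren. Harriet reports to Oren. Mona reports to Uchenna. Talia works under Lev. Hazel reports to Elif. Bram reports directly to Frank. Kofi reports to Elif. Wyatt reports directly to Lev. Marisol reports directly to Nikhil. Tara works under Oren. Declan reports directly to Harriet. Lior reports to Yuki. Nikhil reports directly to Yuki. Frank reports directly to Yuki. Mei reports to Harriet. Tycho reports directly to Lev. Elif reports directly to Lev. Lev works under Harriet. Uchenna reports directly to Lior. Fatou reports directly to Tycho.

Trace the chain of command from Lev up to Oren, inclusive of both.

Lev -> Harriet -> Oren

Lev reports to Harriet. Harriet reports to Oren. Oren is at the top.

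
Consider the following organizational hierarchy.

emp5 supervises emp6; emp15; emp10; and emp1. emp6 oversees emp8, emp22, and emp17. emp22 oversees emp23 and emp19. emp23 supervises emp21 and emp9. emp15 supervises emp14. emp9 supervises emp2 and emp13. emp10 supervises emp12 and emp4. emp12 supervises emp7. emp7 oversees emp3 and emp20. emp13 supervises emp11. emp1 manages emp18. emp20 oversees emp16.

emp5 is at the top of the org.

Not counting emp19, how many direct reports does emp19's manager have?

1

emp19 reports to emp22. emp22's other direct reports are emp23 — 1 peer.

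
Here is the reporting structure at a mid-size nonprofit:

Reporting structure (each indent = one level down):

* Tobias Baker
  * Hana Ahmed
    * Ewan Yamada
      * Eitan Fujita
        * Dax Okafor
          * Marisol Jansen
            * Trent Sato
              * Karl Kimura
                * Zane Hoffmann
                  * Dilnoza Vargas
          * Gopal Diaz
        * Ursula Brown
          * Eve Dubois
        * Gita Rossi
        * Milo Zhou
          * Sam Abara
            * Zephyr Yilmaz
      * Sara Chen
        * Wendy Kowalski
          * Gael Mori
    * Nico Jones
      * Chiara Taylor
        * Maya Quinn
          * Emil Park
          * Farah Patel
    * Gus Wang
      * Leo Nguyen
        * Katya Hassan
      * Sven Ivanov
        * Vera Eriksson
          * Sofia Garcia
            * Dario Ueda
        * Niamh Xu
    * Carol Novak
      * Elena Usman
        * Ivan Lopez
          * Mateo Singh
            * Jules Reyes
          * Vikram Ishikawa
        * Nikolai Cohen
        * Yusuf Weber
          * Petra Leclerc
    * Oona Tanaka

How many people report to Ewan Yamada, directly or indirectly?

Ewan Yamada directly manages Eitan Fujita, Sara Chen. Under Eitan Fujita: Milo Zhou, Sam Abara, Zephyr Yilmaz, Gita Rossi, Ursula Brown, Eve Dubois, Dax Okafor, Gopal Diaz, Marisol Jansen, Trent Sato, Karl Kimura, Zane Hoffmann, Dilnoza Vargas (13). Under Sara Chen: Wendy Kowalski, Gael Mori (2). So Ewan Yamada's organization is 2 direct reports plus everyone under them: 14 + 3 = 17.

17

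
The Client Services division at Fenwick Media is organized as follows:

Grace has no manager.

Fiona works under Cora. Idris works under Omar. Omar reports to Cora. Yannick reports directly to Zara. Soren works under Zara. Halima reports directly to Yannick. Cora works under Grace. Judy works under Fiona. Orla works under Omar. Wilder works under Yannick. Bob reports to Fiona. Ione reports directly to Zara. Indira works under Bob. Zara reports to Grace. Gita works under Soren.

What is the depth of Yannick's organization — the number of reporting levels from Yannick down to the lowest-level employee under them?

1

The longest chain under Yannick runs Yannick → Wilder, which is 1 level below Yannick.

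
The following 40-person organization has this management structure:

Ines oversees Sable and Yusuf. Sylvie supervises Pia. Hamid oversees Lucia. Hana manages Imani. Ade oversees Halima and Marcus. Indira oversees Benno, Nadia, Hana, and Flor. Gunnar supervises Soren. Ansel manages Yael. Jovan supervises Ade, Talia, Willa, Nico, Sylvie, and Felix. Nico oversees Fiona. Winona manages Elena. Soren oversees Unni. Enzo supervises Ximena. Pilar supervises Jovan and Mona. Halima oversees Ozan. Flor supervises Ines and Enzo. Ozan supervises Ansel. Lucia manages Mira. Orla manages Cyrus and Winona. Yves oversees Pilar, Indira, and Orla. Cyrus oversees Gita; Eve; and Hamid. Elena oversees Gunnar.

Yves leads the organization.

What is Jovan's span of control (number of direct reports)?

6

Jovan directly manages Ade, Talia, Willa, Nico, Sylvie, Felix. That is 6 direct reports.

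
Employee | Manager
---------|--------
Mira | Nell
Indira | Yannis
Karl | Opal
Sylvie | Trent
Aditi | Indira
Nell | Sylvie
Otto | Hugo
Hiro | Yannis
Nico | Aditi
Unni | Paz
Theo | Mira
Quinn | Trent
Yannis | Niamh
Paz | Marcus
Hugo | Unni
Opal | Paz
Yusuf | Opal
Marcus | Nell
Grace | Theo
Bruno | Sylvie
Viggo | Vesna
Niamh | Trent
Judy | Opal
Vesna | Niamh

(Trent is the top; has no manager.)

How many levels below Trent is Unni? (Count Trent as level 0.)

Chain from Unni up to Trent: Unni → Paz → Marcus → Nell → Sylvie → Trent. That is 5 steps up, so Unni is 5 levels below Trent.

5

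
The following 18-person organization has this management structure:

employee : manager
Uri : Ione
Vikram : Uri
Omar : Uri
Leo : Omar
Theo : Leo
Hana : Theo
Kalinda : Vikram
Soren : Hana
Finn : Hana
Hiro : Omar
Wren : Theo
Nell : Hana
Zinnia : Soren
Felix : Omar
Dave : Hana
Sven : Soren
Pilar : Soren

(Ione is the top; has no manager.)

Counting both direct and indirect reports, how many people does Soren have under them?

Soren directly manages Zinnia, Sven, Pilar. Zinnia has no reports. Sven has no reports. Pilar has no reports. So Soren's organization is 3 direct reports plus everyone under them: 1 + 1 + 1 = 3.

3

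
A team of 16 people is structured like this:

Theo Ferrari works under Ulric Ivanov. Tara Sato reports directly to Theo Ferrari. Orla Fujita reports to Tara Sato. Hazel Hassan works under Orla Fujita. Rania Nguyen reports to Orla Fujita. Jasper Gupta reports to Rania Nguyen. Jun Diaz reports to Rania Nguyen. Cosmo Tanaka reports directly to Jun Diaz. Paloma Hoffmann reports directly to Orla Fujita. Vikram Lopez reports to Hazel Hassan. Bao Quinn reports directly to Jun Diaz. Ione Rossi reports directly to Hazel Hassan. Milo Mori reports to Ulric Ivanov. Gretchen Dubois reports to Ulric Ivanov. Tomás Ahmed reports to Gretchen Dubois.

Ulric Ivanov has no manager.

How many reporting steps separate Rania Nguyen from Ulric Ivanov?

4

Chain from Rania Nguyen up to Ulric Ivanov: Rania Nguyen → Orla Fujita → Tara Sato → Theo Ferrari → Ulric Ivanov. That is 4 steps up, so Rania Nguyen is 4 levels below Ulric Ivanov.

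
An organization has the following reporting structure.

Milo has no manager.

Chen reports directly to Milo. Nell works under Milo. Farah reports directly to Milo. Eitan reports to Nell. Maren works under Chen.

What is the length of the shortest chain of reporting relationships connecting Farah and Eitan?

3

Farah is 1 level below Milo, and Eitan is 2 levels below Milo (their lowest common manager). The shortest path runs up from Farah to Milo and back down to Eitan: 1 + 2 = 3 links.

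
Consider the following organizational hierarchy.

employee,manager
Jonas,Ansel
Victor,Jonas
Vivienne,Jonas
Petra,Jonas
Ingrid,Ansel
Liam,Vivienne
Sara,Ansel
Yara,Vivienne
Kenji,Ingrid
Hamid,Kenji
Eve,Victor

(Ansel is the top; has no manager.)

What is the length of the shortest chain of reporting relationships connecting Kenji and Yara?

Kenji is 2 levels below Ansel, and Yara is 3 levels below Ansel (their lowest common manager). The shortest path runs up from Kenji to Ansel and back down to Yara: 2 + 3 = 5 links.

5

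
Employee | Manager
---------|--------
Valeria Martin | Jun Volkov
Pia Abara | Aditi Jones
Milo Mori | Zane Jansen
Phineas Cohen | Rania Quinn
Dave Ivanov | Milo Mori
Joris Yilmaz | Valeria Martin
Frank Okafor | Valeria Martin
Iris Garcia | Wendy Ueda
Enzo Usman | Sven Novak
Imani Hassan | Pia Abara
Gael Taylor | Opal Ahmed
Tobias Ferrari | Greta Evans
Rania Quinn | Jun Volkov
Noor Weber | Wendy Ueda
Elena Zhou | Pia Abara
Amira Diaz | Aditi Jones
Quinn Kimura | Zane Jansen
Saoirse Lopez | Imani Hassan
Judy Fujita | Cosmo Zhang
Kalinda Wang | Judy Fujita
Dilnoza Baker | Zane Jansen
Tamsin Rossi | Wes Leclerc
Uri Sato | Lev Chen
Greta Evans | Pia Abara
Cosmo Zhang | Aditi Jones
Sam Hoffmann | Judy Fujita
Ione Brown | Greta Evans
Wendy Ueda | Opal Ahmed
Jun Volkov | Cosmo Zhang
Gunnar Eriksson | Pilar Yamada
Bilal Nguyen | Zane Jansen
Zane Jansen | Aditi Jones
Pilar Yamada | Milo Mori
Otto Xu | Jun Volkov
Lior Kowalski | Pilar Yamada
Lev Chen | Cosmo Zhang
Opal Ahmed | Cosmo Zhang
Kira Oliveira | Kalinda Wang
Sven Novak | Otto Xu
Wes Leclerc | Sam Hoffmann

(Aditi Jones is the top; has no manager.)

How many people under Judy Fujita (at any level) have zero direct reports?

2

The people in Judy Fujita's organization with no one reporting to them are Kira Oliveira, Tamsin Rossi. That is 2.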